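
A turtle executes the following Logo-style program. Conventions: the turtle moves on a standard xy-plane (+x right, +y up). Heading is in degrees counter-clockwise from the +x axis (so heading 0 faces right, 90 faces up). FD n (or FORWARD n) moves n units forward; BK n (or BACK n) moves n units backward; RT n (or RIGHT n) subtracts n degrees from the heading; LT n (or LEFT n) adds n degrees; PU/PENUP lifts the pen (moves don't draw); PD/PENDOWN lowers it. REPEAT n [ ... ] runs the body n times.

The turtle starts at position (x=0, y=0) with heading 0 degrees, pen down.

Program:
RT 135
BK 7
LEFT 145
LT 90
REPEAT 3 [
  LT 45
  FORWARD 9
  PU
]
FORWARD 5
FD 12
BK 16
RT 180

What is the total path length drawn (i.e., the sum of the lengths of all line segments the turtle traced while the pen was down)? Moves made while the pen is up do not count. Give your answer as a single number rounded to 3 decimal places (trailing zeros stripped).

Executing turtle program step by step:
Start: pos=(0,0), heading=0, pen down
RT 135: heading 0 -> 225
BK 7: (0,0) -> (4.95,4.95) [heading=225, draw]
LT 145: heading 225 -> 10
LT 90: heading 10 -> 100
REPEAT 3 [
  -- iteration 1/3 --
  LT 45: heading 100 -> 145
  FD 9: (4.95,4.95) -> (-2.423,10.112) [heading=145, draw]
  PU: pen up
  -- iteration 2/3 --
  LT 45: heading 145 -> 190
  FD 9: (-2.423,10.112) -> (-11.286,8.549) [heading=190, move]
  PU: pen up
  -- iteration 3/3 --
  LT 45: heading 190 -> 235
  FD 9: (-11.286,8.549) -> (-16.448,1.177) [heading=235, move]
  PU: pen up
]
FD 5: (-16.448,1.177) -> (-19.316,-2.919) [heading=235, move]
FD 12: (-19.316,-2.919) -> (-26.199,-12.749) [heading=235, move]
BK 16: (-26.199,-12.749) -> (-17.022,0.358) [heading=235, move]
RT 180: heading 235 -> 55
Final: pos=(-17.022,0.358), heading=55, 2 segment(s) drawn

Segment lengths:
  seg 1: (0,0) -> (4.95,4.95), length = 7
  seg 2: (4.95,4.95) -> (-2.423,10.112), length = 9
Total = 16

Answer: 16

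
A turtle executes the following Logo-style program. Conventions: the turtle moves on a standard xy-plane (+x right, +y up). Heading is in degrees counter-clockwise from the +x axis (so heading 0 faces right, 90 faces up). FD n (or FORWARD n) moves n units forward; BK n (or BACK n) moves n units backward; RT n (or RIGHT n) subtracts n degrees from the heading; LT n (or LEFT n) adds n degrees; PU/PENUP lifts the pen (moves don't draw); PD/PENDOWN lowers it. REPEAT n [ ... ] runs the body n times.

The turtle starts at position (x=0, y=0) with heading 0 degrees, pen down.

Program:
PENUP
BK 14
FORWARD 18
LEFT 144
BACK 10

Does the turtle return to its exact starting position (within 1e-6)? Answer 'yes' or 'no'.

Answer: no

Derivation:
Executing turtle program step by step:
Start: pos=(0,0), heading=0, pen down
PU: pen up
BK 14: (0,0) -> (-14,0) [heading=0, move]
FD 18: (-14,0) -> (4,0) [heading=0, move]
LT 144: heading 0 -> 144
BK 10: (4,0) -> (12.09,-5.878) [heading=144, move]
Final: pos=(12.09,-5.878), heading=144, 0 segment(s) drawn

Start position: (0, 0)
Final position: (12.09, -5.878)
Distance = 13.443; >= 1e-6 -> NOT closed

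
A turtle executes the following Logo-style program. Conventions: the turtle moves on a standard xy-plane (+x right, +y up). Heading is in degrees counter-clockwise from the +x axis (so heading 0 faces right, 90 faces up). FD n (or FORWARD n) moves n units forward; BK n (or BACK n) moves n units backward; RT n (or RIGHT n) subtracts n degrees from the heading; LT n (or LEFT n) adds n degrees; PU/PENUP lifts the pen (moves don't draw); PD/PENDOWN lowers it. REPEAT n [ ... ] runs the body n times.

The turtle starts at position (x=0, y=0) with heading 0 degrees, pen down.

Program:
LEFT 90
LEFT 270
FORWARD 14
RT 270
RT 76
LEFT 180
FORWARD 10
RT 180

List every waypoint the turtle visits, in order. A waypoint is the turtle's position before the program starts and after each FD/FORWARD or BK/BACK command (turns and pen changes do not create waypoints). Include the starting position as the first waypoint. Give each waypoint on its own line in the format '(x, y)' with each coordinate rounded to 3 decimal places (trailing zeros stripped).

Executing turtle program step by step:
Start: pos=(0,0), heading=0, pen down
LT 90: heading 0 -> 90
LT 270: heading 90 -> 0
FD 14: (0,0) -> (14,0) [heading=0, draw]
RT 270: heading 0 -> 90
RT 76: heading 90 -> 14
LT 180: heading 14 -> 194
FD 10: (14,0) -> (4.297,-2.419) [heading=194, draw]
RT 180: heading 194 -> 14
Final: pos=(4.297,-2.419), heading=14, 2 segment(s) drawn
Waypoints (3 total):
(0, 0)
(14, 0)
(4.297, -2.419)

Answer: (0, 0)
(14, 0)
(4.297, -2.419)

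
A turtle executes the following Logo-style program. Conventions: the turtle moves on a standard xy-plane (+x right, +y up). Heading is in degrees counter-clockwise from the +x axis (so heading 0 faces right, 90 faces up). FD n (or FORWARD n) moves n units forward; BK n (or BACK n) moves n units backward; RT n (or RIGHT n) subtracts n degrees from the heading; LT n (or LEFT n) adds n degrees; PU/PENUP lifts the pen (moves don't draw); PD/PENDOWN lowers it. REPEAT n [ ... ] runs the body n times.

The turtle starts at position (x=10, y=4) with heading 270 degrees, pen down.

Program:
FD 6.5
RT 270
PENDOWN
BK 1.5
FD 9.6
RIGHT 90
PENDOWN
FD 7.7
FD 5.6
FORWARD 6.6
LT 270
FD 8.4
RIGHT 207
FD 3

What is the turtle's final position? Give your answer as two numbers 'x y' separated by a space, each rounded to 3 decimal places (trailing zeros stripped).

Executing turtle program step by step:
Start: pos=(10,4), heading=270, pen down
FD 6.5: (10,4) -> (10,-2.5) [heading=270, draw]
RT 270: heading 270 -> 0
PD: pen down
BK 1.5: (10,-2.5) -> (8.5,-2.5) [heading=0, draw]
FD 9.6: (8.5,-2.5) -> (18.1,-2.5) [heading=0, draw]
RT 90: heading 0 -> 270
PD: pen down
FD 7.7: (18.1,-2.5) -> (18.1,-10.2) [heading=270, draw]
FD 5.6: (18.1,-10.2) -> (18.1,-15.8) [heading=270, draw]
FD 6.6: (18.1,-15.8) -> (18.1,-22.4) [heading=270, draw]
LT 270: heading 270 -> 180
FD 8.4: (18.1,-22.4) -> (9.7,-22.4) [heading=180, draw]
RT 207: heading 180 -> 333
FD 3: (9.7,-22.4) -> (12.373,-23.762) [heading=333, draw]
Final: pos=(12.373,-23.762), heading=333, 8 segment(s) drawn

Answer: 12.373 -23.762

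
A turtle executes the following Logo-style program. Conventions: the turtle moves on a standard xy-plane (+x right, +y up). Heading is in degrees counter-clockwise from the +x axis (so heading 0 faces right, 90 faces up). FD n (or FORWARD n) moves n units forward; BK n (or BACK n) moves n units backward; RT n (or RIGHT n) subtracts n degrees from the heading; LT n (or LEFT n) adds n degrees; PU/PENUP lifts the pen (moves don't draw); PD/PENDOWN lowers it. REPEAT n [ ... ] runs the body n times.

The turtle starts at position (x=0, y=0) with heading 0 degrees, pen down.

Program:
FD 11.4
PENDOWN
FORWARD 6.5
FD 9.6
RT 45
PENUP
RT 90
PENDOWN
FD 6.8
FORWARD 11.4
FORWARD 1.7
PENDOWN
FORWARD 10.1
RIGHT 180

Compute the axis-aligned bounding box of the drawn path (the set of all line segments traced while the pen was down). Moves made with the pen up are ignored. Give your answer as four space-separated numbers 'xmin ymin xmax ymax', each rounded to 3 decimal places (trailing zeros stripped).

Answer: 0 -21.213 27.5 0

Derivation:
Executing turtle program step by step:
Start: pos=(0,0), heading=0, pen down
FD 11.4: (0,0) -> (11.4,0) [heading=0, draw]
PD: pen down
FD 6.5: (11.4,0) -> (17.9,0) [heading=0, draw]
FD 9.6: (17.9,0) -> (27.5,0) [heading=0, draw]
RT 45: heading 0 -> 315
PU: pen up
RT 90: heading 315 -> 225
PD: pen down
FD 6.8: (27.5,0) -> (22.692,-4.808) [heading=225, draw]
FD 11.4: (22.692,-4.808) -> (14.631,-12.869) [heading=225, draw]
FD 1.7: (14.631,-12.869) -> (13.429,-14.071) [heading=225, draw]
PD: pen down
FD 10.1: (13.429,-14.071) -> (6.287,-21.213) [heading=225, draw]
RT 180: heading 225 -> 45
Final: pos=(6.287,-21.213), heading=45, 7 segment(s) drawn

Segment endpoints: x in {0, 6.287, 11.4, 13.429, 14.631, 17.9, 22.692, 27.5}, y in {-21.213, -14.071, -12.869, -4.808, 0}
xmin=0, ymin=-21.213, xmax=27.5, ymax=0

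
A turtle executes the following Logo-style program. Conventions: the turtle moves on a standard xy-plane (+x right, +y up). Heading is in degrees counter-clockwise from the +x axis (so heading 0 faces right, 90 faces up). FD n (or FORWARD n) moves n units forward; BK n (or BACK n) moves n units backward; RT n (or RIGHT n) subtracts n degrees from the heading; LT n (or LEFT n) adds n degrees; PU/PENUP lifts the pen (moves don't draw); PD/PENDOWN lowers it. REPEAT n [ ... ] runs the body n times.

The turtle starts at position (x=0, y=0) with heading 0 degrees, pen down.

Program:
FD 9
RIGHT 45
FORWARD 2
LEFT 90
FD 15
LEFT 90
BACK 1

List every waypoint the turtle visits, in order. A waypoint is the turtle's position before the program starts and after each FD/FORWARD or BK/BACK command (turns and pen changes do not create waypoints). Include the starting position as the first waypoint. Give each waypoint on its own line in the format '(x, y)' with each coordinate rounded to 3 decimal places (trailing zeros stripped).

Executing turtle program step by step:
Start: pos=(0,0), heading=0, pen down
FD 9: (0,0) -> (9,0) [heading=0, draw]
RT 45: heading 0 -> 315
FD 2: (9,0) -> (10.414,-1.414) [heading=315, draw]
LT 90: heading 315 -> 45
FD 15: (10.414,-1.414) -> (21.021,9.192) [heading=45, draw]
LT 90: heading 45 -> 135
BK 1: (21.021,9.192) -> (21.728,8.485) [heading=135, draw]
Final: pos=(21.728,8.485), heading=135, 4 segment(s) drawn
Waypoints (5 total):
(0, 0)
(9, 0)
(10.414, -1.414)
(21.021, 9.192)
(21.728, 8.485)

Answer: (0, 0)
(9, 0)
(10.414, -1.414)
(21.021, 9.192)
(21.728, 8.485)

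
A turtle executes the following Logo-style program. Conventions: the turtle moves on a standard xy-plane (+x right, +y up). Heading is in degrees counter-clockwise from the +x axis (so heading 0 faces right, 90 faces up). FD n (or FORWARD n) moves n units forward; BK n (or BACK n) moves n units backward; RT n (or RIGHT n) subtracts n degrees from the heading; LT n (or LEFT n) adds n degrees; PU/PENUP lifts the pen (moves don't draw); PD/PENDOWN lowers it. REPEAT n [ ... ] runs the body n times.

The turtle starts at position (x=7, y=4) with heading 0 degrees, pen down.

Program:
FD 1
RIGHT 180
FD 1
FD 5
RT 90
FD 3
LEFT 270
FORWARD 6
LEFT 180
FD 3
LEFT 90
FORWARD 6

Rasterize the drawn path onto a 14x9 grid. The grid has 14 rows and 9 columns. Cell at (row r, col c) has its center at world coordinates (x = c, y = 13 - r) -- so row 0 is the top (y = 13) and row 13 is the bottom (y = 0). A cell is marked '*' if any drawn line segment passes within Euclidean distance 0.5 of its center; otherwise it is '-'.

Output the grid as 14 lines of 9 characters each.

Segment 0: (7,4) -> (8,4)
Segment 1: (8,4) -> (7,4)
Segment 2: (7,4) -> (2,4)
Segment 3: (2,4) -> (2,7)
Segment 4: (2,7) -> (8,7)
Segment 5: (8,7) -> (5,7)
Segment 6: (5,7) -> (5,1)

Answer: ---------
---------
---------
---------
---------
---------
--*******
--*--*---
--*--*---
--*******
-----*---
-----*---
-----*---
---------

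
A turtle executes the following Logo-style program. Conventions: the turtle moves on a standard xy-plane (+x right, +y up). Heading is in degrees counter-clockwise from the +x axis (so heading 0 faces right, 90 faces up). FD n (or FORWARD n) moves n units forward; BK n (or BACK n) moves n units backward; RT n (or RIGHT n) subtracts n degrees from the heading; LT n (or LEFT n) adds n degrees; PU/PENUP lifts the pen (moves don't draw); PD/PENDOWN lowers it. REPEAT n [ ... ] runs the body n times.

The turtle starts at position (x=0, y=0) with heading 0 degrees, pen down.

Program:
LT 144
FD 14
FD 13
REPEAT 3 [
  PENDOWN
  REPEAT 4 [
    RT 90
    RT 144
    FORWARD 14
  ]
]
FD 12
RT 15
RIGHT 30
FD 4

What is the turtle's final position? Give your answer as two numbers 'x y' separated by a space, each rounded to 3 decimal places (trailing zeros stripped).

Answer: -39.695 1.214

Derivation:
Executing turtle program step by step:
Start: pos=(0,0), heading=0, pen down
LT 144: heading 0 -> 144
FD 14: (0,0) -> (-11.326,8.229) [heading=144, draw]
FD 13: (-11.326,8.229) -> (-21.843,15.87) [heading=144, draw]
REPEAT 3 [
  -- iteration 1/3 --
  PD: pen down
  REPEAT 4 [
    -- iteration 1/4 --
    RT 90: heading 144 -> 54
    RT 144: heading 54 -> 270
    FD 14: (-21.843,15.87) -> (-21.843,1.87) [heading=270, draw]
    -- iteration 2/4 --
    RT 90: heading 270 -> 180
    RT 144: heading 180 -> 36
    FD 14: (-21.843,1.87) -> (-10.517,10.099) [heading=36, draw]
    -- iteration 3/4 --
    RT 90: heading 36 -> 306
    RT 144: heading 306 -> 162
    FD 14: (-10.517,10.099) -> (-23.832,14.425) [heading=162, draw]
    -- iteration 4/4 --
    RT 90: heading 162 -> 72
    RT 144: heading 72 -> 288
    FD 14: (-23.832,14.425) -> (-19.506,1.111) [heading=288, draw]
  ]
  -- iteration 2/3 --
  PD: pen down
  REPEAT 4 [
    -- iteration 1/4 --
    RT 90: heading 288 -> 198
    RT 144: heading 198 -> 54
    FD 14: (-19.506,1.111) -> (-11.277,12.437) [heading=54, draw]
    -- iteration 2/4 --
    RT 90: heading 54 -> 324
    RT 144: heading 324 -> 180
    FD 14: (-11.277,12.437) -> (-25.277,12.437) [heading=180, draw]
    -- iteration 3/4 --
    RT 90: heading 180 -> 90
    RT 144: heading 90 -> 306
    FD 14: (-25.277,12.437) -> (-17.048,1.111) [heading=306, draw]
    -- iteration 4/4 --
    RT 90: heading 306 -> 216
    RT 144: heading 216 -> 72
    FD 14: (-17.048,1.111) -> (-12.722,14.425) [heading=72, draw]
  ]
  -- iteration 3/3 --
  PD: pen down
  REPEAT 4 [
    -- iteration 1/4 --
    RT 90: heading 72 -> 342
    RT 144: heading 342 -> 198
    FD 14: (-12.722,14.425) -> (-26.036,10.099) [heading=198, draw]
    -- iteration 2/4 --
    RT 90: heading 198 -> 108
    RT 144: heading 108 -> 324
    FD 14: (-26.036,10.099) -> (-14.71,1.87) [heading=324, draw]
    -- iteration 3/4 --
    RT 90: heading 324 -> 234
    RT 144: heading 234 -> 90
    FD 14: (-14.71,1.87) -> (-14.71,15.87) [heading=90, draw]
    -- iteration 4/4 --
    RT 90: heading 90 -> 0
    RT 144: heading 0 -> 216
    FD 14: (-14.71,15.87) -> (-26.036,7.641) [heading=216, draw]
  ]
]
FD 12: (-26.036,7.641) -> (-35.745,0.588) [heading=216, draw]
RT 15: heading 216 -> 201
RT 30: heading 201 -> 171
FD 4: (-35.745,0.588) -> (-39.695,1.214) [heading=171, draw]
Final: pos=(-39.695,1.214), heading=171, 16 segment(s) drawn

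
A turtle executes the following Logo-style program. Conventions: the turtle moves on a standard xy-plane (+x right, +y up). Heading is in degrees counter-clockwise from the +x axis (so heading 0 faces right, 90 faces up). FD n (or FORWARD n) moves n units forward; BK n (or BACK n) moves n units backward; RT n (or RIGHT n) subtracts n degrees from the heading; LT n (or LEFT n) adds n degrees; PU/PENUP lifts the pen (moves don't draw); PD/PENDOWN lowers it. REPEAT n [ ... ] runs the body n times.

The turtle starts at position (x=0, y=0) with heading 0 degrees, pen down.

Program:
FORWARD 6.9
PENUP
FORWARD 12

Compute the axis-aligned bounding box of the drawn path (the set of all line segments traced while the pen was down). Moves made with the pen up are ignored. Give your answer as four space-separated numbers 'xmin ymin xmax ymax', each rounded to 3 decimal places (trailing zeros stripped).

Answer: 0 0 6.9 0

Derivation:
Executing turtle program step by step:
Start: pos=(0,0), heading=0, pen down
FD 6.9: (0,0) -> (6.9,0) [heading=0, draw]
PU: pen up
FD 12: (6.9,0) -> (18.9,0) [heading=0, move]
Final: pos=(18.9,0), heading=0, 1 segment(s) drawn

Segment endpoints: x in {0, 6.9}, y in {0}
xmin=0, ymin=0, xmax=6.9, ymax=0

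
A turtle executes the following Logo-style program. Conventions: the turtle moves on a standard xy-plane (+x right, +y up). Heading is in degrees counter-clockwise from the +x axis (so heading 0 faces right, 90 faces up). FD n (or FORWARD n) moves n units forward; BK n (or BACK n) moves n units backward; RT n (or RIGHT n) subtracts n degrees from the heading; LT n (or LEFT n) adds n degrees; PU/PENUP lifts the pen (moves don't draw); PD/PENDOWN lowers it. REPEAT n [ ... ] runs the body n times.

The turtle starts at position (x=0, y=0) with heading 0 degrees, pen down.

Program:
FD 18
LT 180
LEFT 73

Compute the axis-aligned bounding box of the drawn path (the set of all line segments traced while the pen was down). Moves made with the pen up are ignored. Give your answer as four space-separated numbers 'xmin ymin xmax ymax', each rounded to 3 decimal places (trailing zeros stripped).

Executing turtle program step by step:
Start: pos=(0,0), heading=0, pen down
FD 18: (0,0) -> (18,0) [heading=0, draw]
LT 180: heading 0 -> 180
LT 73: heading 180 -> 253
Final: pos=(18,0), heading=253, 1 segment(s) drawn

Segment endpoints: x in {0, 18}, y in {0}
xmin=0, ymin=0, xmax=18, ymax=0

Answer: 0 0 18 0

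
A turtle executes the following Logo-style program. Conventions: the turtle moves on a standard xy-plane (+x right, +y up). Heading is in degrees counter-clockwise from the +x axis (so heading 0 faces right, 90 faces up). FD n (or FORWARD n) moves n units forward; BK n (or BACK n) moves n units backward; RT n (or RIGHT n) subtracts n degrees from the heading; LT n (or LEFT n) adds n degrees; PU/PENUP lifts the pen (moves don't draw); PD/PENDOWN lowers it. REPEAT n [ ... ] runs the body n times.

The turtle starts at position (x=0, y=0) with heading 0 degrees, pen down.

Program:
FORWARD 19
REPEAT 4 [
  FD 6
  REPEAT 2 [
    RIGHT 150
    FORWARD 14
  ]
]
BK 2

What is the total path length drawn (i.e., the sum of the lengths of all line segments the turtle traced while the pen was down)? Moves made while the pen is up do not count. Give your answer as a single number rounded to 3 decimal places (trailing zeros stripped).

Answer: 157

Derivation:
Executing turtle program step by step:
Start: pos=(0,0), heading=0, pen down
FD 19: (0,0) -> (19,0) [heading=0, draw]
REPEAT 4 [
  -- iteration 1/4 --
  FD 6: (19,0) -> (25,0) [heading=0, draw]
  REPEAT 2 [
    -- iteration 1/2 --
    RT 150: heading 0 -> 210
    FD 14: (25,0) -> (12.876,-7) [heading=210, draw]
    -- iteration 2/2 --
    RT 150: heading 210 -> 60
    FD 14: (12.876,-7) -> (19.876,5.124) [heading=60, draw]
  ]
  -- iteration 2/4 --
  FD 6: (19.876,5.124) -> (22.876,10.321) [heading=60, draw]
  REPEAT 2 [
    -- iteration 1/2 --
    RT 150: heading 60 -> 270
    FD 14: (22.876,10.321) -> (22.876,-3.679) [heading=270, draw]
    -- iteration 2/2 --
    RT 150: heading 270 -> 120
    FD 14: (22.876,-3.679) -> (15.876,8.445) [heading=120, draw]
  ]
  -- iteration 3/4 --
  FD 6: (15.876,8.445) -> (12.876,13.641) [heading=120, draw]
  REPEAT 2 [
    -- iteration 1/2 --
    RT 150: heading 120 -> 330
    FD 14: (12.876,13.641) -> (25,6.641) [heading=330, draw]
    -- iteration 2/2 --
    RT 150: heading 330 -> 180
    FD 14: (25,6.641) -> (11,6.641) [heading=180, draw]
  ]
  -- iteration 4/4 --
  FD 6: (11,6.641) -> (5,6.641) [heading=180, draw]
  REPEAT 2 [
    -- iteration 1/2 --
    RT 150: heading 180 -> 30
    FD 14: (5,6.641) -> (17.124,13.641) [heading=30, draw]
    -- iteration 2/2 --
    RT 150: heading 30 -> 240
    FD 14: (17.124,13.641) -> (10.124,1.517) [heading=240, draw]
  ]
]
BK 2: (10.124,1.517) -> (11.124,3.249) [heading=240, draw]
Final: pos=(11.124,3.249), heading=240, 14 segment(s) drawn

Segment lengths:
  seg 1: (0,0) -> (19,0), length = 19
  seg 2: (19,0) -> (25,0), length = 6
  seg 3: (25,0) -> (12.876,-7), length = 14
  seg 4: (12.876,-7) -> (19.876,5.124), length = 14
  seg 5: (19.876,5.124) -> (22.876,10.321), length = 6
  seg 6: (22.876,10.321) -> (22.876,-3.679), length = 14
  seg 7: (22.876,-3.679) -> (15.876,8.445), length = 14
  seg 8: (15.876,8.445) -> (12.876,13.641), length = 6
  seg 9: (12.876,13.641) -> (25,6.641), length = 14
  seg 10: (25,6.641) -> (11,6.641), length = 14
  seg 11: (11,6.641) -> (5,6.641), length = 6
  seg 12: (5,6.641) -> (17.124,13.641), length = 14
  seg 13: (17.124,13.641) -> (10.124,1.517), length = 14
  seg 14: (10.124,1.517) -> (11.124,3.249), length = 2
Total = 157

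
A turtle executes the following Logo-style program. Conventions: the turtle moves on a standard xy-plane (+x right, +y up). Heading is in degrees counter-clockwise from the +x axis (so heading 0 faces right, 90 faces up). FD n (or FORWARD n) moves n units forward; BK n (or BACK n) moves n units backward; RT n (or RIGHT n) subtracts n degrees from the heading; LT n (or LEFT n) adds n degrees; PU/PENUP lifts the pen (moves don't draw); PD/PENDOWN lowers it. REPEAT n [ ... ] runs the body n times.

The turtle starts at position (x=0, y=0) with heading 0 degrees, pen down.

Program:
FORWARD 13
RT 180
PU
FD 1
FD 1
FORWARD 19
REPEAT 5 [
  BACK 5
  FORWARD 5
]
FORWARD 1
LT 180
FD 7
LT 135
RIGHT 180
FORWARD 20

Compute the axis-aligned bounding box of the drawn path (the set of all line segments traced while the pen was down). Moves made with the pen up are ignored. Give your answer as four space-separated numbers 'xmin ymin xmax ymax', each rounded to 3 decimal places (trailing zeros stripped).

Executing turtle program step by step:
Start: pos=(0,0), heading=0, pen down
FD 13: (0,0) -> (13,0) [heading=0, draw]
RT 180: heading 0 -> 180
PU: pen up
FD 1: (13,0) -> (12,0) [heading=180, move]
FD 1: (12,0) -> (11,0) [heading=180, move]
FD 19: (11,0) -> (-8,0) [heading=180, move]
REPEAT 5 [
  -- iteration 1/5 --
  BK 5: (-8,0) -> (-3,0) [heading=180, move]
  FD 5: (-3,0) -> (-8,0) [heading=180, move]
  -- iteration 2/5 --
  BK 5: (-8,0) -> (-3,0) [heading=180, move]
  FD 5: (-3,0) -> (-8,0) [heading=180, move]
  -- iteration 3/5 --
  BK 5: (-8,0) -> (-3,0) [heading=180, move]
  FD 5: (-3,0) -> (-8,0) [heading=180, move]
  -- iteration 4/5 --
  BK 5: (-8,0) -> (-3,0) [heading=180, move]
  FD 5: (-3,0) -> (-8,0) [heading=180, move]
  -- iteration 5/5 --
  BK 5: (-8,0) -> (-3,0) [heading=180, move]
  FD 5: (-3,0) -> (-8,0) [heading=180, move]
]
FD 1: (-8,0) -> (-9,0) [heading=180, move]
LT 180: heading 180 -> 0
FD 7: (-9,0) -> (-2,0) [heading=0, move]
LT 135: heading 0 -> 135
RT 180: heading 135 -> 315
FD 20: (-2,0) -> (12.142,-14.142) [heading=315, move]
Final: pos=(12.142,-14.142), heading=315, 1 segment(s) drawn

Segment endpoints: x in {0, 13}, y in {0}
xmin=0, ymin=0, xmax=13, ymax=0

Answer: 0 0 13 0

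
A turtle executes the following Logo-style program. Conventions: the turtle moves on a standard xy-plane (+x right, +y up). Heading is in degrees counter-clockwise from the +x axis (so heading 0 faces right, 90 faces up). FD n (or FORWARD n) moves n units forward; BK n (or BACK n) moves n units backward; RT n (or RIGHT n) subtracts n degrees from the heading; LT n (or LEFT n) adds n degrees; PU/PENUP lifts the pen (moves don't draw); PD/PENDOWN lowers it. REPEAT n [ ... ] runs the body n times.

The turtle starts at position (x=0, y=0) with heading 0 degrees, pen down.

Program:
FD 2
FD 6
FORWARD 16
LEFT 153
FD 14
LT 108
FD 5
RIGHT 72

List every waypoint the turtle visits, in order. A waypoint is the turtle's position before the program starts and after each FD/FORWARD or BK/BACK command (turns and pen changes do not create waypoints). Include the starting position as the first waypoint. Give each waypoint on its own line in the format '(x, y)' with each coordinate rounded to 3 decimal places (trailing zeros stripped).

Answer: (0, 0)
(2, 0)
(8, 0)
(24, 0)
(11.526, 6.356)
(10.744, 1.417)

Derivation:
Executing turtle program step by step:
Start: pos=(0,0), heading=0, pen down
FD 2: (0,0) -> (2,0) [heading=0, draw]
FD 6: (2,0) -> (8,0) [heading=0, draw]
FD 16: (8,0) -> (24,0) [heading=0, draw]
LT 153: heading 0 -> 153
FD 14: (24,0) -> (11.526,6.356) [heading=153, draw]
LT 108: heading 153 -> 261
FD 5: (11.526,6.356) -> (10.744,1.417) [heading=261, draw]
RT 72: heading 261 -> 189
Final: pos=(10.744,1.417), heading=189, 5 segment(s) drawn
Waypoints (6 total):
(0, 0)
(2, 0)
(8, 0)
(24, 0)
(11.526, 6.356)
(10.744, 1.417)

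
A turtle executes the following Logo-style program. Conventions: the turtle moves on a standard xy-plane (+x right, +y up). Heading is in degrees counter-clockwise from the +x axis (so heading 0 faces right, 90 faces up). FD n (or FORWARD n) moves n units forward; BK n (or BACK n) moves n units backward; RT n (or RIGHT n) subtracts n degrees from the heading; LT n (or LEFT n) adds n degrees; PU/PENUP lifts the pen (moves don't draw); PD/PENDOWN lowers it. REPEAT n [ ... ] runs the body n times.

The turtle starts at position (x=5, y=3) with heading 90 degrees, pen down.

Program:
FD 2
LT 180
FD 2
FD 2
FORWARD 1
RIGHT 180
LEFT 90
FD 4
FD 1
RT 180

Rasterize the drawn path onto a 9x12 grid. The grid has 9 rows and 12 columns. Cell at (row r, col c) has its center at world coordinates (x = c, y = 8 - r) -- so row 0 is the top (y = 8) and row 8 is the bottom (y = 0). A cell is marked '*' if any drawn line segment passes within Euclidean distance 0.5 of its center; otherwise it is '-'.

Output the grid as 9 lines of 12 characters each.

Answer: ------------
------------
------------
-----*------
-----*------
-----*------
-----*------
-----*------
******------

Derivation:
Segment 0: (5,3) -> (5,5)
Segment 1: (5,5) -> (5,3)
Segment 2: (5,3) -> (5,1)
Segment 3: (5,1) -> (5,0)
Segment 4: (5,0) -> (1,0)
Segment 5: (1,0) -> (0,0)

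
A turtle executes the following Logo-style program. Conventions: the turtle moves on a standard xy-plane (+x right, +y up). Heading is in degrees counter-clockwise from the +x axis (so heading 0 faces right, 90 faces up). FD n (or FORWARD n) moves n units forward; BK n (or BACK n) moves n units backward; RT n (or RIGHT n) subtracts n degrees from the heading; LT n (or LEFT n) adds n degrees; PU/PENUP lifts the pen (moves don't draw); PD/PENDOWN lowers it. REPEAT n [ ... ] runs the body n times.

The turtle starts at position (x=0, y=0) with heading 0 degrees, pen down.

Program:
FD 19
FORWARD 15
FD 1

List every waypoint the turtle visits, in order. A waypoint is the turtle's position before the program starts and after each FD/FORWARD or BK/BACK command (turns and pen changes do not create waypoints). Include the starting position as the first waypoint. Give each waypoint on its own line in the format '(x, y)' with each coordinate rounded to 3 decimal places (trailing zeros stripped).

Executing turtle program step by step:
Start: pos=(0,0), heading=0, pen down
FD 19: (0,0) -> (19,0) [heading=0, draw]
FD 15: (19,0) -> (34,0) [heading=0, draw]
FD 1: (34,0) -> (35,0) [heading=0, draw]
Final: pos=(35,0), heading=0, 3 segment(s) drawn
Waypoints (4 total):
(0, 0)
(19, 0)
(34, 0)
(35, 0)

Answer: (0, 0)
(19, 0)
(34, 0)
(35, 0)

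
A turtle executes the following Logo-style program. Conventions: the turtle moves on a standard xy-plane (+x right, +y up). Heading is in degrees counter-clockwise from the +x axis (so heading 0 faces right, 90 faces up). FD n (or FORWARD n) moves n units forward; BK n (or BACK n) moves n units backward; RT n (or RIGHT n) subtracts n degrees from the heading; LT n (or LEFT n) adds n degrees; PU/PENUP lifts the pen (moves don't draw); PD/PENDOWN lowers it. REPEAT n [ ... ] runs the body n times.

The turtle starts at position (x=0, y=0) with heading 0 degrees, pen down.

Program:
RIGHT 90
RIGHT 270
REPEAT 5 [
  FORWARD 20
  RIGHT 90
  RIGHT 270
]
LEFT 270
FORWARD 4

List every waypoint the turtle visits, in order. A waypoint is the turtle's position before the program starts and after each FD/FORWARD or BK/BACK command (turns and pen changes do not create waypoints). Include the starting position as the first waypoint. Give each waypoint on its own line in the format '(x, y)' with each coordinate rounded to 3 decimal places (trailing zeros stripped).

Answer: (0, 0)
(20, 0)
(40, 0)
(60, 0)
(80, 0)
(100, 0)
(100, -4)

Derivation:
Executing turtle program step by step:
Start: pos=(0,0), heading=0, pen down
RT 90: heading 0 -> 270
RT 270: heading 270 -> 0
REPEAT 5 [
  -- iteration 1/5 --
  FD 20: (0,0) -> (20,0) [heading=0, draw]
  RT 90: heading 0 -> 270
  RT 270: heading 270 -> 0
  -- iteration 2/5 --
  FD 20: (20,0) -> (40,0) [heading=0, draw]
  RT 90: heading 0 -> 270
  RT 270: heading 270 -> 0
  -- iteration 3/5 --
  FD 20: (40,0) -> (60,0) [heading=0, draw]
  RT 90: heading 0 -> 270
  RT 270: heading 270 -> 0
  -- iteration 4/5 --
  FD 20: (60,0) -> (80,0) [heading=0, draw]
  RT 90: heading 0 -> 270
  RT 270: heading 270 -> 0
  -- iteration 5/5 --
  FD 20: (80,0) -> (100,0) [heading=0, draw]
  RT 90: heading 0 -> 270
  RT 270: heading 270 -> 0
]
LT 270: heading 0 -> 270
FD 4: (100,0) -> (100,-4) [heading=270, draw]
Final: pos=(100,-4), heading=270, 6 segment(s) drawn
Waypoints (7 total):
(0, 0)
(20, 0)
(40, 0)
(60, 0)
(80, 0)
(100, 0)
(100, -4)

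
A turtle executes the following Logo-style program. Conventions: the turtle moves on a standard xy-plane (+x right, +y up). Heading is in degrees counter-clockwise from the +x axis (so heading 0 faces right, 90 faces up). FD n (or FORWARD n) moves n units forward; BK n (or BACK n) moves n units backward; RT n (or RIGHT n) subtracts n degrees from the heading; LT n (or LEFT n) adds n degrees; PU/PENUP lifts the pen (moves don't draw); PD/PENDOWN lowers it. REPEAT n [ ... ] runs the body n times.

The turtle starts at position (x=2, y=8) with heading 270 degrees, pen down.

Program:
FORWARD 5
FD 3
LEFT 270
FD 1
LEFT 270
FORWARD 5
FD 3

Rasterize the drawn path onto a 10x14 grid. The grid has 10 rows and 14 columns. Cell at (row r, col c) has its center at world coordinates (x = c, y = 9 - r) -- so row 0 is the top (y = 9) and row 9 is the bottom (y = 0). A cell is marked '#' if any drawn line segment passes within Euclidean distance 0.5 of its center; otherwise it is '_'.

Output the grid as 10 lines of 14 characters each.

Answer: ______________
_##___________
_##___________
_##___________
_##___________
_##___________
_##___________
_##___________
_##___________
_##___________

Derivation:
Segment 0: (2,8) -> (2,3)
Segment 1: (2,3) -> (2,0)
Segment 2: (2,0) -> (1,0)
Segment 3: (1,0) -> (1,5)
Segment 4: (1,5) -> (1,8)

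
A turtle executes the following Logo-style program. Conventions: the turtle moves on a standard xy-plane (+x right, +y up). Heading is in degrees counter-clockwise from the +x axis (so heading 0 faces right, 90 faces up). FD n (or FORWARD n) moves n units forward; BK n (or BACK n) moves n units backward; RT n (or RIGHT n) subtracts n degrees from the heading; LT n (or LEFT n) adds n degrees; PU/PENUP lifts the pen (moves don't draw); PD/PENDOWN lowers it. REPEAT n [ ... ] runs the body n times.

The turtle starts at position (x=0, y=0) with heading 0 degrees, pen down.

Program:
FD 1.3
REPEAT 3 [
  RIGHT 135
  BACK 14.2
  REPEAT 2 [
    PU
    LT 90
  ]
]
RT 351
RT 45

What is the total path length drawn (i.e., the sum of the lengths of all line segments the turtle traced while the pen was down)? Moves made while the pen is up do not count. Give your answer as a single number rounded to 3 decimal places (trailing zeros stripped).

Answer: 15.5

Derivation:
Executing turtle program step by step:
Start: pos=(0,0), heading=0, pen down
FD 1.3: (0,0) -> (1.3,0) [heading=0, draw]
REPEAT 3 [
  -- iteration 1/3 --
  RT 135: heading 0 -> 225
  BK 14.2: (1.3,0) -> (11.341,10.041) [heading=225, draw]
  REPEAT 2 [
    -- iteration 1/2 --
    PU: pen up
    LT 90: heading 225 -> 315
    -- iteration 2/2 --
    PU: pen up
    LT 90: heading 315 -> 45
  ]
  -- iteration 2/3 --
  RT 135: heading 45 -> 270
  BK 14.2: (11.341,10.041) -> (11.341,24.241) [heading=270, move]
  REPEAT 2 [
    -- iteration 1/2 --
    PU: pen up
    LT 90: heading 270 -> 0
    -- iteration 2/2 --
    PU: pen up
    LT 90: heading 0 -> 90
  ]
  -- iteration 3/3 --
  RT 135: heading 90 -> 315
  BK 14.2: (11.341,24.241) -> (1.3,34.282) [heading=315, move]
  REPEAT 2 [
    -- iteration 1/2 --
    PU: pen up
    LT 90: heading 315 -> 45
    -- iteration 2/2 --
    PU: pen up
    LT 90: heading 45 -> 135
  ]
]
RT 351: heading 135 -> 144
RT 45: heading 144 -> 99
Final: pos=(1.3,34.282), heading=99, 2 segment(s) drawn

Segment lengths:
  seg 1: (0,0) -> (1.3,0), length = 1.3
  seg 2: (1.3,0) -> (11.341,10.041), length = 14.2
Total = 15.5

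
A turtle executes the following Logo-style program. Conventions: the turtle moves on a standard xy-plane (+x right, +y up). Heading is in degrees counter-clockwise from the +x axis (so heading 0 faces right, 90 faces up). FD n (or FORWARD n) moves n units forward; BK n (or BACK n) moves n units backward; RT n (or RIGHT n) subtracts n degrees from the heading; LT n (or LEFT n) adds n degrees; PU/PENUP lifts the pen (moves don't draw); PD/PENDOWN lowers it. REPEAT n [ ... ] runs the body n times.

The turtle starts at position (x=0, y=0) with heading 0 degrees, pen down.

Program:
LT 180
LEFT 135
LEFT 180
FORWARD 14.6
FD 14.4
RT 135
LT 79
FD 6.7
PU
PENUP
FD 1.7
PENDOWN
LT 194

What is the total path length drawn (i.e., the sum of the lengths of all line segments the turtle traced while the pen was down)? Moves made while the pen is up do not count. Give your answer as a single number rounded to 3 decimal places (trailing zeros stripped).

Executing turtle program step by step:
Start: pos=(0,0), heading=0, pen down
LT 180: heading 0 -> 180
LT 135: heading 180 -> 315
LT 180: heading 315 -> 135
FD 14.6: (0,0) -> (-10.324,10.324) [heading=135, draw]
FD 14.4: (-10.324,10.324) -> (-20.506,20.506) [heading=135, draw]
RT 135: heading 135 -> 0
LT 79: heading 0 -> 79
FD 6.7: (-20.506,20.506) -> (-19.228,27.083) [heading=79, draw]
PU: pen up
PU: pen up
FD 1.7: (-19.228,27.083) -> (-18.903,28.752) [heading=79, move]
PD: pen down
LT 194: heading 79 -> 273
Final: pos=(-18.903,28.752), heading=273, 3 segment(s) drawn

Segment lengths:
  seg 1: (0,0) -> (-10.324,10.324), length = 14.6
  seg 2: (-10.324,10.324) -> (-20.506,20.506), length = 14.4
  seg 3: (-20.506,20.506) -> (-19.228,27.083), length = 6.7
Total = 35.7

Answer: 35.7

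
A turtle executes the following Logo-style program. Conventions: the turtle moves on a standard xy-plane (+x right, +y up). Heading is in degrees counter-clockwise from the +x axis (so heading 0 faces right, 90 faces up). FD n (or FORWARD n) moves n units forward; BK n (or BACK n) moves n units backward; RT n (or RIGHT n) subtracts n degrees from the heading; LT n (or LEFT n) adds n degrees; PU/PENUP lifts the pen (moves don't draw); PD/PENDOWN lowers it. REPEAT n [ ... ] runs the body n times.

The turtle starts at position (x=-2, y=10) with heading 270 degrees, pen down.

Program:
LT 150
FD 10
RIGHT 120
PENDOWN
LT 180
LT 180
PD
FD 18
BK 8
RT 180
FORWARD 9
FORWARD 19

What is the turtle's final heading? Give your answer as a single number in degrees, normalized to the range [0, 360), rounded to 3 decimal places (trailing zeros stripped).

Executing turtle program step by step:
Start: pos=(-2,10), heading=270, pen down
LT 150: heading 270 -> 60
FD 10: (-2,10) -> (3,18.66) [heading=60, draw]
RT 120: heading 60 -> 300
PD: pen down
LT 180: heading 300 -> 120
LT 180: heading 120 -> 300
PD: pen down
FD 18: (3,18.66) -> (12,3.072) [heading=300, draw]
BK 8: (12,3.072) -> (8,10) [heading=300, draw]
RT 180: heading 300 -> 120
FD 9: (8,10) -> (3.5,17.794) [heading=120, draw]
FD 19: (3.5,17.794) -> (-6,34.249) [heading=120, draw]
Final: pos=(-6,34.249), heading=120, 5 segment(s) drawn

Answer: 120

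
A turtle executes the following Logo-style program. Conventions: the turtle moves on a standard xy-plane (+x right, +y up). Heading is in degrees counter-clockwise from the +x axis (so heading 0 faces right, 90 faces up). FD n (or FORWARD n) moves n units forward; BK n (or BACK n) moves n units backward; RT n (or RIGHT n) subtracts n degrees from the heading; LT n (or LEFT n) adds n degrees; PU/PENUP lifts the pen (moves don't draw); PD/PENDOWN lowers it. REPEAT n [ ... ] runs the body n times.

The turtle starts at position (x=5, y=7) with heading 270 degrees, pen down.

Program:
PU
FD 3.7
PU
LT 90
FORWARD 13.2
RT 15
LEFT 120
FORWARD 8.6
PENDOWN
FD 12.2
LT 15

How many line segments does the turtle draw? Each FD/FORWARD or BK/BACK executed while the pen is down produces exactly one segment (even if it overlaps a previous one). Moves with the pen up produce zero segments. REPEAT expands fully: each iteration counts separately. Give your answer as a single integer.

Executing turtle program step by step:
Start: pos=(5,7), heading=270, pen down
PU: pen up
FD 3.7: (5,7) -> (5,3.3) [heading=270, move]
PU: pen up
LT 90: heading 270 -> 0
FD 13.2: (5,3.3) -> (18.2,3.3) [heading=0, move]
RT 15: heading 0 -> 345
LT 120: heading 345 -> 105
FD 8.6: (18.2,3.3) -> (15.974,11.607) [heading=105, move]
PD: pen down
FD 12.2: (15.974,11.607) -> (12.817,23.391) [heading=105, draw]
LT 15: heading 105 -> 120
Final: pos=(12.817,23.391), heading=120, 1 segment(s) drawn
Segments drawn: 1

Answer: 1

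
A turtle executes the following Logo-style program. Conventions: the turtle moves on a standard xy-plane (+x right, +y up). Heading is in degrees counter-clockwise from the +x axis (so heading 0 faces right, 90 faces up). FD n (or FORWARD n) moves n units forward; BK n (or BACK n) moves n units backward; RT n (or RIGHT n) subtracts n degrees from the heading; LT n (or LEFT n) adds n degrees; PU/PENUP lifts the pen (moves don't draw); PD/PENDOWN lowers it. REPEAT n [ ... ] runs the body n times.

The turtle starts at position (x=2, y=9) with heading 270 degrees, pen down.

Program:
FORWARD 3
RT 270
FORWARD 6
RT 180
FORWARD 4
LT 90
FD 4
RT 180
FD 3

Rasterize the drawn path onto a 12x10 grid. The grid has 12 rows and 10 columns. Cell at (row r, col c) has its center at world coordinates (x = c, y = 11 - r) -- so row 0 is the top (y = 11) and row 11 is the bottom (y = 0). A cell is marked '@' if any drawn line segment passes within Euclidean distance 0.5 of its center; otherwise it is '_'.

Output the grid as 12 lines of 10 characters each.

Segment 0: (2,9) -> (2,6)
Segment 1: (2,6) -> (8,6)
Segment 2: (8,6) -> (4,6)
Segment 3: (4,6) -> (4,2)
Segment 4: (4,2) -> (4,5)

Answer: __________
__________
__@_______
__@_______
__@_______
__@@@@@@@_
____@_____
____@_____
____@_____
____@_____
__________
__________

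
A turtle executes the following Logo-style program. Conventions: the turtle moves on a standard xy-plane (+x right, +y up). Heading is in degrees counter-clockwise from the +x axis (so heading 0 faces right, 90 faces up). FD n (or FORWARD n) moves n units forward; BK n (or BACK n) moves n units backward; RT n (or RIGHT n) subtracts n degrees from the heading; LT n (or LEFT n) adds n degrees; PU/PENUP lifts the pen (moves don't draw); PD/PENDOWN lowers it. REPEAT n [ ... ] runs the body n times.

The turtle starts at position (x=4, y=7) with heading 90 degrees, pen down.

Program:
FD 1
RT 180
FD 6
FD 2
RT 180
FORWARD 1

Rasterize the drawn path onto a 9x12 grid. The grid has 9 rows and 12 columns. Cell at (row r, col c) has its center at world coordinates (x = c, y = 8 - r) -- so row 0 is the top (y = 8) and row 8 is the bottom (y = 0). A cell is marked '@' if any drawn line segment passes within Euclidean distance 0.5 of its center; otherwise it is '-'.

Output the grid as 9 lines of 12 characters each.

Answer: ----@-------
----@-------
----@-------
----@-------
----@-------
----@-------
----@-------
----@-------
----@-------

Derivation:
Segment 0: (4,7) -> (4,8)
Segment 1: (4,8) -> (4,2)
Segment 2: (4,2) -> (4,0)
Segment 3: (4,0) -> (4,1)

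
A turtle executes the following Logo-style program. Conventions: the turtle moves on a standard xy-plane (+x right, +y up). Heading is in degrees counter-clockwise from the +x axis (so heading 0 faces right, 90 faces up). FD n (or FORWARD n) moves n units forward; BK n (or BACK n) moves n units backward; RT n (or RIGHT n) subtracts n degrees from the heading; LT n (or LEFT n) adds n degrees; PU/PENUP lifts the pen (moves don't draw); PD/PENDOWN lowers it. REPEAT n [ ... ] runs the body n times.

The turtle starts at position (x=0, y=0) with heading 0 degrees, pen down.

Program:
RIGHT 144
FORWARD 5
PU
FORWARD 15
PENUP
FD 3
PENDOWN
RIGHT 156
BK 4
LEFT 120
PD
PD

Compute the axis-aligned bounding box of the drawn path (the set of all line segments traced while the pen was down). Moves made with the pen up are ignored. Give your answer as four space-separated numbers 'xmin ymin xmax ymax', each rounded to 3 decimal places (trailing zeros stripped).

Answer: -20.607 -16.983 0 0

Derivation:
Executing turtle program step by step:
Start: pos=(0,0), heading=0, pen down
RT 144: heading 0 -> 216
FD 5: (0,0) -> (-4.045,-2.939) [heading=216, draw]
PU: pen up
FD 15: (-4.045,-2.939) -> (-16.18,-11.756) [heading=216, move]
PU: pen up
FD 3: (-16.18,-11.756) -> (-18.607,-13.519) [heading=216, move]
PD: pen down
RT 156: heading 216 -> 60
BK 4: (-18.607,-13.519) -> (-20.607,-16.983) [heading=60, draw]
LT 120: heading 60 -> 180
PD: pen down
PD: pen down
Final: pos=(-20.607,-16.983), heading=180, 2 segment(s) drawn

Segment endpoints: x in {-20.607, -18.607, -4.045, 0}, y in {-16.983, -13.519, -2.939, 0}
xmin=-20.607, ymin=-16.983, xmax=0, ymax=0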